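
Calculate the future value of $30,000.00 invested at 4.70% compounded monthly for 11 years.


Compound interest formula: A = P(1 + r/n)^(nt)
A = $30,000.00 × (1 + 0.047/12)^(12 × 11)
Growth factor: (1 + 0.047/12)^132 = 1.67529652
A = $30,000.00 × 1.67529652
A = $50,258.90

A = P(1 + r/n)^(nt) = $50,258.90


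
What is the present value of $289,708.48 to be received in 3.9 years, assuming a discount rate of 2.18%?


Present value formula: PV = FV / (1 + r)^t
PV = $289,708.48 / (1 + 0.0218)^3.9
PV = $289,708.48 / 1.08774477
PV = $266,338.66

PV = FV / (1 + r)^t = $266,338.66


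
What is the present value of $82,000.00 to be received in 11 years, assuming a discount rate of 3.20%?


Present value formula: PV = FV / (1 + r)^t
PV = $82,000.00 / (1 + 0.032)^11
PV = $82,000.00 / 1.4140888
PV = $57,987.87

PV = FV / (1 + r)^t = $57,987.87


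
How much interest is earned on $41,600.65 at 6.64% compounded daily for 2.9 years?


Compound interest earned = final amount − principal.
A = P(1 + r/n)^(nt) = $41,600.65 × (1 + 0.0664/365)^(365 × 2.9) = $50,433.63
Interest = A − P = $50,433.63 − $41,600.65 = $8,832.98

Interest = A - P = $8,832.98


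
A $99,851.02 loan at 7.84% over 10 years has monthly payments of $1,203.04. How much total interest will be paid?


Total paid over the life of the loan = PMT × n.
Total paid = $1,203.04 × 120 = $144,364.80
Total interest = total paid − principal = $144,364.80 − $99,851.02 = $44,513.78

Total interest = (PMT × n) - PV = $44,513.78


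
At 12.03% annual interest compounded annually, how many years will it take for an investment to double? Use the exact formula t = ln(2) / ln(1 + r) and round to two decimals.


Doubling condition: (1 + r)^t = 2
Take ln of both sides: t × ln(1 + r) = ln(2)
t = ln(2) / ln(1 + r)
t = 0.693147 / 0.113597
t = 6.10

t = ln(2) / ln(1 + r) = 6.10 years


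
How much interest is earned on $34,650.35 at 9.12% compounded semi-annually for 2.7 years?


Compound interest earned = final amount − principal.
A = P(1 + r/n)^(nt) = $34,650.35 × (1 + 0.0912/2)^(2 × 2.7) = $44,084.07
Interest = A − P = $44,084.07 − $34,650.35 = $9,433.72

Interest = A - P = $9,433.72


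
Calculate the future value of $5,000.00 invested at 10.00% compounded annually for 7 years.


Compound interest formula: A = P(1 + r/n)^(nt)
A = $5,000.00 × (1 + 0.1/1)^(1 × 7)
Growth factor: (1 + 0.1/1)^7 = 1.9487171
A = $5,000.00 × 1.9487171
A = $9,743.59

A = P(1 + r/n)^(nt) = $9,743.59


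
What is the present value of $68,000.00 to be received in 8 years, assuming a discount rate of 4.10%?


Present value formula: PV = FV / (1 + r)^t
PV = $68,000.00 / (1 + 0.041)^8
PV = $68,000.00 / 1.379132
PV = $49,306.38

PV = FV / (1 + r)^t = $49,306.38


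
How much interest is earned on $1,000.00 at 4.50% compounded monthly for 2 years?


Compound interest earned = final amount − principal.
A = P(1 + r/n)^(nt) = $1,000.00 × (1 + 0.045/12)^(12 × 2) = $1,093.99
Interest = A − P = $1,093.99 − $1,000.00 = $93.99

Interest = A - P = $93.99


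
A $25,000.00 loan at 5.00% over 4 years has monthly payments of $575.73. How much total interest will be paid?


Total paid over the life of the loan = PMT × n.
Total paid = $575.73 × 48 = $27,635.04
Total interest = total paid − principal = $27,635.04 − $25,000.00 = $2,635.04

Total interest = (PMT × n) - PV = $2,635.04


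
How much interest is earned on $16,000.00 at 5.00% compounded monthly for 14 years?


Compound interest earned = final amount − principal.
A = P(1 + r/n)^(nt) = $16,000.00 × (1 + 0.05/12)^(12 × 14) = $32,173.22
Interest = A − P = $32,173.22 − $16,000.00 = $16,173.22

Interest = A - P = $16,173.22


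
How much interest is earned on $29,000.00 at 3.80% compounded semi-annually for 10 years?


Compound interest earned = final amount − principal.
A = P(1 + r/n)^(nt) = $29,000.00 × (1 + 0.038/2)^(2 × 10) = $42,255.35
Interest = A − P = $42,255.35 − $29,000.00 = $13,255.35

Interest = A - P = $13,255.35


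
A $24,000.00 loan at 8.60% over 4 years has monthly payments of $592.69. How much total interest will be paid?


Total paid over the life of the loan = PMT × n.
Total paid = $592.69 × 48 = $28,449.12
Total interest = total paid − principal = $28,449.12 − $24,000.00 = $4,449.12

Total interest = (PMT × n) - PV = $4,449.12


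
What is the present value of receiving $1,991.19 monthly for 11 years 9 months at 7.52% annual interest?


Present value of an ordinary annuity: PV = PMT × (1 − (1 + r)^(−n)) / r
Monthly rate r = 0.0752/12 ≈ 0.00626667, n = 141
PV = $1,991.19 × (1 − (1 + 0.0752/12)^(−141)) / (0.0752/12)
PV = $1,991.19 × 93.441473
PV = $186,059.73

PV = PMT × (1-(1+r)^(-n))/r = $186,059.73


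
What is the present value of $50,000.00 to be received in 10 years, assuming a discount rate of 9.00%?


Present value formula: PV = FV / (1 + r)^t
PV = $50,000.00 / (1 + 0.09)^10
PV = $50,000.00 / 2.367364
PV = $21,120.54

PV = FV / (1 + r)^t = $21,120.54


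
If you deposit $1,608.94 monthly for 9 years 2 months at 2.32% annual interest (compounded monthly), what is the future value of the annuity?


Future value of an ordinary annuity: FV = PMT × ((1 + r)^n − 1) / r
Monthly rate r = 0.0232/12 ≈ 0.00193333, n = 110
FV = $1,608.94 × ((1 + 0.0232/12)^110 − 1) / (0.0232/12)
FV = $1,608.94 × 122.440509
FV = $196,999.43

FV = PMT × ((1+r)^n - 1)/r = $196,999.43


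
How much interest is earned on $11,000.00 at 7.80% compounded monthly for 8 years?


Compound interest earned = final amount − principal.
A = P(1 + r/n)^(nt) = $11,000.00 × (1 + 0.078/12)^(12 × 8) = $20,488.75
Interest = A − P = $20,488.75 − $11,000.00 = $9,488.75

Interest = A - P = $9,488.75


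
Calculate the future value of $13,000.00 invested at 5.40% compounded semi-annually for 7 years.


Compound interest formula: A = P(1 + r/n)^(nt)
A = $13,000.00 × (1 + 0.054/2)^(2 × 7)
Growth factor: (1 + 0.054/2)^14 = 1.4520655
A = $13,000.00 × 1.4520655
A = $18,876.85

A = P(1 + r/n)^(nt) = $18,876.85


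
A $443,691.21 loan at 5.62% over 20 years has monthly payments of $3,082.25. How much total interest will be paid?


Total paid over the life of the loan = PMT × n.
Total paid = $3,082.25 × 240 = $739,740.00
Total interest = total paid − principal = $739,740.00 − $443,691.21 = $296,048.79

Total interest = (PMT × n) - PV = $296,048.79


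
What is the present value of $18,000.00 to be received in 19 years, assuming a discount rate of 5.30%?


Present value formula: PV = FV / (1 + r)^t
PV = $18,000.00 / (1 + 0.053)^19
PV = $18,000.00 / 2.667713
PV = $6,747.35

PV = FV / (1 + r)^t = $6,747.35


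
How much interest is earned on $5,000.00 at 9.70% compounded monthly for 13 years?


Compound interest earned = final amount − principal.
A = P(1 + r/n)^(nt) = $5,000.00 × (1 + 0.097/12)^(12 × 13) = $17,555.52
Interest = A − P = $17,555.52 − $5,000.00 = $12,555.52

Interest = A - P = $12,555.52


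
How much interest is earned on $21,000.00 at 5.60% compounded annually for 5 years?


Compound interest earned = final amount − principal.
A = P(1 + r/n)^(nt) = $21,000.00 × (1 + 0.056/1)^(1 × 5) = $27,576.48
Interest = A − P = $27,576.48 − $21,000.00 = $6,576.48

Interest = A - P = $6,576.48


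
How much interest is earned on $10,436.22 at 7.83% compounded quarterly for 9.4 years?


Compound interest earned = final amount − principal.
A = P(1 + r/n)^(nt) = $10,436.22 × (1 + 0.0783/4)^(4 × 9.4) = $21,632.38
Interest = A − P = $21,632.38 − $10,436.22 = $11,196.16

Interest = A - P = $11,196.16


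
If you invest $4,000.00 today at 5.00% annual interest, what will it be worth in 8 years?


Future value formula: FV = PV × (1 + r)^t
FV = $4,000.00 × (1 + 0.05)^8
FV = $4,000.00 × 1.477455
FV = $5,909.82

FV = PV × (1 + r)^t = $5,909.82


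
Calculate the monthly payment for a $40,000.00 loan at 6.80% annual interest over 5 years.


Loan payment formula: PMT = PV × r / (1 − (1 + r)^(−n))
Monthly rate r = 0.068/12 ≈ 0.00566667, n = 60 months
Denominator: 1 − (1 + 0.068/12)^(−60) = 0.287546
PMT = $40,000.00 × (0.068/12) / 0.287546
PMT = $788.28 per month

PMT = PV × r / (1-(1+r)^(-n)) = $788.28/month


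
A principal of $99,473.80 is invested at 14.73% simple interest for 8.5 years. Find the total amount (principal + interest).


Total amount formula: A = P(1 + rt) = P + P·r·t
Interest: I = P × r × t = $99,473.80 × 0.1473 × 8.5 = $124,546.17
A = P + I = $99,473.80 + $124,546.17 = $224,019.97

A = P + I = P(1 + rt) = $224,019.97


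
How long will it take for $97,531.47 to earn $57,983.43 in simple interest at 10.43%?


Rearrange the simple interest formula for t:
I = P × r × t  ⇒  t = I / (P × r)
t = $57,983.43 / ($97,531.47 × 0.1043)
t = 5.7

t = I/(P×r) = 5.7 years


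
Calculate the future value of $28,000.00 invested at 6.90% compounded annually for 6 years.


Compound interest formula: A = P(1 + r/n)^(nt)
A = $28,000.00 × (1 + 0.069/1)^(1 × 6)
Growth factor: (1 + 0.069/1)^6 = 1.4923347
A = $28,000.00 × 1.4923347
A = $41,785.37

A = P(1 + r/n)^(nt) = $41,785.37


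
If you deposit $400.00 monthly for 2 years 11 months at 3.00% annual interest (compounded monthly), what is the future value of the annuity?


Future value of an ordinary annuity: FV = PMT × ((1 + r)^n − 1) / r
Monthly rate r = 0.03/12 = 0.0025, n = 35
FV = $400.00 × ((1 + 0.03/12)^35 − 1) / (0.03/12)
FV = $400.00 × 36.529237
FV = $14,611.69

FV = PMT × ((1+r)^n - 1)/r = $14,611.69


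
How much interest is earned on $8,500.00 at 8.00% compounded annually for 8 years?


Compound interest earned = final amount − principal.
A = P(1 + r/n)^(nt) = $8,500.00 × (1 + 0.08/1)^(1 × 8) = $15,732.91
Interest = A − P = $15,732.91 − $8,500.00 = $7,232.91

Interest = A - P = $7,232.91


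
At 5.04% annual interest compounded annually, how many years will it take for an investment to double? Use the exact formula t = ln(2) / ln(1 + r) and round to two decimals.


Doubling condition: (1 + r)^t = 2
Take ln of both sides: t × ln(1 + r) = ln(2)
t = ln(2) / ln(1 + r)
t = 0.693147 / 0.049171
t = 14.10

t = ln(2) / ln(1 + r) = 14.10 years


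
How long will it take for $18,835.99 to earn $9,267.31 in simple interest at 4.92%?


Rearrange the simple interest formula for t:
I = P × r × t  ⇒  t = I / (P × r)
t = $9,267.31 / ($18,835.99 × 0.0492)
t = 10

t = I/(P×r) = 10 years


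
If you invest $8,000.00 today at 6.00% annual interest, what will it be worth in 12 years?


Future value formula: FV = PV × (1 + r)^t
FV = $8,000.00 × (1 + 0.06)^12
FV = $8,000.00 × 2.012196
FV = $16,097.57

FV = PV × (1 + r)^t = $16,097.57


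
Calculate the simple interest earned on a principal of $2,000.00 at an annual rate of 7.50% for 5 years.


Simple interest formula: I = P × r × t
I = $2,000.00 × 0.075 × 5
I = $750.00

I = P × r × t = $750.00


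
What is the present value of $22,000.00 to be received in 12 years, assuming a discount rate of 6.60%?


Present value formula: PV = FV / (1 + r)^t
PV = $22,000.00 / (1 + 0.066)^12
PV = $22,000.00 / 2.153210
PV = $10,217.30

PV = FV / (1 + r)^t = $10,217.30


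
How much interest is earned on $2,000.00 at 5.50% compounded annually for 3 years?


Compound interest earned = final amount − principal.
A = P(1 + r/n)^(nt) = $2,000.00 × (1 + 0.055/1)^(1 × 3) = $2,348.48
Interest = A − P = $2,348.48 − $2,000.00 = $348.48

Interest = A - P = $348.48


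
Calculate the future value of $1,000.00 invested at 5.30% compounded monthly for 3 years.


Compound interest formula: A = P(1 + r/n)^(nt)
A = $1,000.00 × (1 + 0.053/12)^(12 × 3)
Growth factor: (1 + 0.053/12)^36 = 1.171928
A = $1,000.00 × 1.171928
A = $1,171.93

A = P(1 + r/n)^(nt) = $1,171.93


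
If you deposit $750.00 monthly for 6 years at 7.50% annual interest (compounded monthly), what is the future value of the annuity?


Future value of an ordinary annuity: FV = PMT × ((1 + r)^n − 1) / r
Monthly rate r = 0.075/12 = 0.00625, n = 72
FV = $750.00 × ((1 + 0.075/12)^72 − 1) / (0.075/12)
FV = $750.00 × 90.578789
FV = $67,934.09

FV = PMT × ((1+r)^n - 1)/r = $67,934.09


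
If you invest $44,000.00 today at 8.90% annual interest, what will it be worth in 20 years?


Future value formula: FV = PV × (1 + r)^t
FV = $44,000.00 × (1 + 0.089)^20
FV = $44,000.00 × 5.5024689
FV = $242,108.63

FV = PV × (1 + r)^t = $242,108.63


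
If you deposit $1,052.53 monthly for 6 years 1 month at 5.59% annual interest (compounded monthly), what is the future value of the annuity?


Future value of an ordinary annuity: FV = PMT × ((1 + r)^n − 1) / r
Monthly rate r = 0.0559/12 ≈ 0.00465833, n = 73
FV = $1,052.53 × ((1 + 0.0559/12)^73 − 1) / (0.0559/12)
FV = $1,052.53 × 86.709246
FV = $91,264.08

FV = PMT × ((1+r)^n - 1)/r = $91,264.08


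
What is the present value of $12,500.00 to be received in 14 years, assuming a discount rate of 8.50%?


Present value formula: PV = FV / (1 + r)^t
PV = $12,500.00 / (1 + 0.085)^14
PV = $12,500.00 / 3.133404
PV = $3,989.27

PV = FV / (1 + r)^t = $3,989.27


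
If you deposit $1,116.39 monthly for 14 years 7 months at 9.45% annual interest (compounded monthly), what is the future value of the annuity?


Future value of an ordinary annuity: FV = PMT × ((1 + r)^n − 1) / r
Monthly rate r = 0.0945/12 = 0.007875, n = 175
FV = $1,116.39 × ((1 + 0.0945/12)^175 − 1) / (0.0945/12)
FV = $1,116.39 × 374.107538
FV = $417,649.91

FV = PMT × ((1+r)^n - 1)/r = $417,649.91


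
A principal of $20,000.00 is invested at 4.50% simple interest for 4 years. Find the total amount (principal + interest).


Total amount formula: A = P(1 + rt) = P + P·r·t
Interest: I = P × r × t = $20,000.00 × 0.045 × 4 = $3,600.00
A = P + I = $20,000.00 + $3,600.00 = $23,600.00

A = P + I = P(1 + rt) = $23,600.00


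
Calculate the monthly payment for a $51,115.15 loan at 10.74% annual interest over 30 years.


Loan payment formula: PMT = PV × r / (1 − (1 + r)^(−n))
Monthly rate r = 0.1074/12 = 0.00895, n = 360 months
Denominator: 1 − (1 + 0.1074/12)^(−360) = 0.959549
PMT = $51,115.15 × (0.1074/12) / 0.959549
PMT = $476.77 per month

PMT = PV × r / (1-(1+r)^(-n)) = $476.77/month


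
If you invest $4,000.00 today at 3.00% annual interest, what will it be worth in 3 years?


Future value formula: FV = PV × (1 + r)^t
FV = $4,000.00 × (1 + 0.03)^3
FV = $4,000.00 × 1.092727
FV = $4,370.91

FV = PV × (1 + r)^t = $4,370.91


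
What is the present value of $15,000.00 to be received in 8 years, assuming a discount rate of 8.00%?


Present value formula: PV = FV / (1 + r)^t
PV = $15,000.00 / (1 + 0.08)^8
PV = $15,000.00 / 1.850930
PV = $8,104.03

PV = FV / (1 + r)^t = $8,104.03


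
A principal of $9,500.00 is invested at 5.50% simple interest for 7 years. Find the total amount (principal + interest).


Total amount formula: A = P(1 + rt) = P + P·r·t
Interest: I = P × r × t = $9,500.00 × 0.055 × 7 = $3,657.50
A = P + I = $9,500.00 + $3,657.50 = $13,157.50

A = P + I = P(1 + rt) = $13,157.50


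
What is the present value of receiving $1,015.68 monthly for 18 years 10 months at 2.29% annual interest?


Present value of an ordinary annuity: PV = PMT × (1 − (1 + r)^(−n)) / r
Monthly rate r = 0.0229/12 ≈ 0.00190833, n = 226
PV = $1,015.68 × (1 − (1 + 0.0229/12)^(−226)) / (0.0229/12)
PV = $1,015.68 × 183.436571
PV = $186,312.86

PV = PMT × (1-(1+r)^(-n))/r = $186,312.86


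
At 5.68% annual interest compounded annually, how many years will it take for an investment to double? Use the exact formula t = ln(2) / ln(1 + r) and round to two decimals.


Doubling condition: (1 + r)^t = 2
Take ln of both sides: t × ln(1 + r) = ln(2)
t = ln(2) / ln(1 + r)
t = 0.693147 / 0.055245
t = 12.55

t = ln(2) / ln(1 + r) = 12.55 years


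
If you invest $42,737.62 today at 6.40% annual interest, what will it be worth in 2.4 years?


Future value formula: FV = PV × (1 + r)^t
FV = $42,737.62 × (1 + 0.064)^2.4
FV = $42,737.62 × 1.1605394
FV = $49,598.69

FV = PV × (1 + r)^t = $49,598.69


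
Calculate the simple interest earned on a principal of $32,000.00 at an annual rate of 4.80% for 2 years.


Simple interest formula: I = P × r × t
I = $32,000.00 × 0.048 × 2
I = $3,072.00

I = P × r × t = $3,072.00


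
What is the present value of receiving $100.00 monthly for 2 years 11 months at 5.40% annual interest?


Present value of an ordinary annuity: PV = PMT × (1 − (1 + r)^(−n)) / r
Monthly rate r = 0.054/12 = 0.0045, n = 35
PV = $100.00 × (1 − (1 + 0.054/12)^(−35)) / (0.054/12)
PV = $100.00 × 32.315845
PV = $3,231.58

PV = PMT × (1-(1+r)^(-n))/r = $3,231.58


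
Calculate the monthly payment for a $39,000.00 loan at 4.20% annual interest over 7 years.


Loan payment formula: PMT = PV × r / (1 − (1 + r)^(−n))
Monthly rate r = 0.042/12 = 0.0035, n = 84 months
Denominator: 1 − (1 + 0.042/12)^(−84) = 0.254341
PMT = $39,000.00 × (0.042/12) / 0.254341
PMT = $536.68 per month

PMT = PV × r / (1-(1+r)^(-n)) = $536.68/month


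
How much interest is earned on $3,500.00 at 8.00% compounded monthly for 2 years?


Compound interest earned = final amount − principal.
A = P(1 + r/n)^(nt) = $3,500.00 × (1 + 0.08/12)^(12 × 2) = $4,105.11
Interest = A − P = $4,105.11 − $3,500.00 = $605.11

Interest = A - P = $605.11


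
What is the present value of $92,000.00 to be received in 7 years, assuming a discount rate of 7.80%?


Present value formula: PV = FV / (1 + r)^t
PV = $92,000.00 / (1 + 0.078)^7
PV = $92,000.00 / 1.691731
PV = $54,382.17

PV = FV / (1 + r)^t = $54,382.17


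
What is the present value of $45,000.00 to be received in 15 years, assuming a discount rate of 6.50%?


Present value formula: PV = FV / (1 + r)^t
PV = $45,000.00 / (1 + 0.065)^15
PV = $45,000.00 / 2.571841
PV = $17,497.19

PV = FV / (1 + r)^t = $17,497.19


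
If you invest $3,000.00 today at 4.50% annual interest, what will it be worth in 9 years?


Future value formula: FV = PV × (1 + r)^t
FV = $3,000.00 × (1 + 0.045)^9
FV = $3,000.00 × 1.4860951
FV = $4,458.29

FV = PV × (1 + r)^t = $4,458.29


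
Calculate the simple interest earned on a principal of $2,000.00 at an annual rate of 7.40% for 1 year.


Simple interest formula: I = P × r × t
I = $2,000.00 × 0.074 × 1
I = $148.00

I = P × r × t = $148.00


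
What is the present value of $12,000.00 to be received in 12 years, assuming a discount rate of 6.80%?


Present value formula: PV = FV / (1 + r)^t
PV = $12,000.00 / (1 + 0.068)^12
PV = $12,000.00 / 2.202191
PV = $5,449.12

PV = FV / (1 + r)^t = $5,449.12


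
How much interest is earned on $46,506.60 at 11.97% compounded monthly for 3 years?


Compound interest earned = final amount − principal.
A = P(1 + r/n)^(nt) = $46,506.60 × (1 + 0.1197/12)^(12 × 3) = $66,480.92
Interest = A − P = $66,480.92 − $46,506.60 = $19,974.32

Interest = A - P = $19,974.32


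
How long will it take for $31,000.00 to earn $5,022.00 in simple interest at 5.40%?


Rearrange the simple interest formula for t:
I = P × r × t  ⇒  t = I / (P × r)
t = $5,022.00 / ($31,000.00 × 0.054)
t = 3

t = I/(P×r) = 3 years


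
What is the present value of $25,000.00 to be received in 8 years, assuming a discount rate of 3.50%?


Present value formula: PV = FV / (1 + r)^t
PV = $25,000.00 / (1 + 0.035)^8
PV = $25,000.00 / 1.316809
PV = $18,985.29

PV = FV / (1 + r)^t = $18,985.29


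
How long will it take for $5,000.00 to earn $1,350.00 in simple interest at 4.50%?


Rearrange the simple interest formula for t:
I = P × r × t  ⇒  t = I / (P × r)
t = $1,350.00 / ($5,000.00 × 0.045)
t = 6

t = I/(P×r) = 6 years


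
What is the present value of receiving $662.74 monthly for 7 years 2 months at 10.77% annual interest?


Present value of an ordinary annuity: PV = PMT × (1 − (1 + r)^(−n)) / r
Monthly rate r = 0.1077/12 = 0.008975, n = 86
PV = $662.74 × (1 − (1 + 0.1077/12)^(−86)) / (0.1077/12)
PV = $662.74 × 59.749161
PV = $39,598.16

PV = PMT × (1-(1+r)^(-n))/r = $39,598.16


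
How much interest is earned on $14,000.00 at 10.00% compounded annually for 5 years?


Compound interest earned = final amount − principal.
A = P(1 + r/n)^(nt) = $14,000.00 × (1 + 0.1/1)^(1 × 5) = $22,547.14
Interest = A − P = $22,547.14 − $14,000.00 = $8,547.14

Interest = A - P = $8,547.14


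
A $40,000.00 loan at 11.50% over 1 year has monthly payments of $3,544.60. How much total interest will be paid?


Total paid over the life of the loan = PMT × n.
Total paid = $3,544.60 × 12 = $42,535.20
Total interest = total paid − principal = $42,535.20 − $40,000.00 = $2,535.20

Total interest = (PMT × n) - PV = $2,535.20


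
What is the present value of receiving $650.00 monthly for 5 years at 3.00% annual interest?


Present value of an ordinary annuity: PV = PMT × (1 − (1 + r)^(−n)) / r
Monthly rate r = 0.03/12 = 0.0025, n = 60
PV = $650.00 × (1 − (1 + 0.03/12)^(−60)) / (0.03/12)
PV = $650.00 × 55.652358
PV = $36,174.03

PV = PMT × (1-(1+r)^(-n))/r = $36,174.03


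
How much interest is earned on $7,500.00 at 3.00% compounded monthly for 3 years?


Compound interest earned = final amount − principal.
A = P(1 + r/n)^(nt) = $7,500.00 × (1 + 0.03/12)^(12 × 3) = $8,205.39
Interest = A − P = $8,205.39 − $7,500.00 = $705.39

Interest = A - P = $705.39


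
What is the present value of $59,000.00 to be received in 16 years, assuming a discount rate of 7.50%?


Present value formula: PV = FV / (1 + r)^t
PV = $59,000.00 / (1 + 0.075)^16
PV = $59,000.00 / 3.180793
PV = $18,548.83

PV = FV / (1 + r)^t = $18,548.83


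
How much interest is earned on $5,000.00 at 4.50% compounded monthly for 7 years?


Compound interest earned = final amount − principal.
A = P(1 + r/n)^(nt) = $5,000.00 × (1 + 0.045/12)^(12 × 7) = $6,847.26
Interest = A − P = $6,847.26 − $5,000.00 = $1,847.26

Interest = A - P = $1,847.26


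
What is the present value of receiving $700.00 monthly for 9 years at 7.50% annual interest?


Present value of an ordinary annuity: PV = PMT × (1 − (1 + r)^(−n)) / r
Monthly rate r = 0.075/12 = 0.00625, n = 108
PV = $700.00 × (1 − (1 + 0.075/12)^(−108)) / (0.075/12)
PV = $700.00 × 78.363665
PV = $54,854.57

PV = PMT × (1-(1+r)^(-n))/r = $54,854.57


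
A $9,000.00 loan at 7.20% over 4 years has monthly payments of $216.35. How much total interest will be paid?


Total paid over the life of the loan = PMT × n.
Total paid = $216.35 × 48 = $10,384.80
Total interest = total paid − principal = $10,384.80 − $9,000.00 = $1,384.80

Total interest = (PMT × n) - PV = $1,384.80


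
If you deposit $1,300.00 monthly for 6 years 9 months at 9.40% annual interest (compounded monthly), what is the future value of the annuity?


Future value of an ordinary annuity: FV = PMT × ((1 + r)^n − 1) / r
Monthly rate r = 0.094/12 ≈ 0.00783333, n = 81
FV = $1,300.00 × ((1 + 0.094/12)^81 − 1) / (0.094/12)
FV = $1,300.00 × 112.521934
FV = $146,278.51

FV = PMT × ((1+r)^n - 1)/r = $146,278.51


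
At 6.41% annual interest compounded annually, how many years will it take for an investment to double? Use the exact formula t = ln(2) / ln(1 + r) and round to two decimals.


Doubling condition: (1 + r)^t = 2
Take ln of both sides: t × ln(1 + r) = ln(2)
t = ln(2) / ln(1 + r)
t = 0.693147 / 0.062129
t = 11.16

t = ln(2) / ln(1 + r) = 11.16 years


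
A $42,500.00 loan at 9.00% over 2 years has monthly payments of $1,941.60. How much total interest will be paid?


Total paid over the life of the loan = PMT × n.
Total paid = $1,941.60 × 24 = $46,598.40
Total interest = total paid − principal = $46,598.40 − $42,500.00 = $4,098.40

Total interest = (PMT × n) - PV = $4,098.40


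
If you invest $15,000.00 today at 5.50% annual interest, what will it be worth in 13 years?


Future value formula: FV = PV × (1 + r)^t
FV = $15,000.00 × (1 + 0.055)^13
FV = $15,000.00 × 2.005774
FV = $30,086.61

FV = PV × (1 + r)^t = $30,086.61


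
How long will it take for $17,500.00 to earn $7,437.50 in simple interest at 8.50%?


Rearrange the simple interest formula for t:
I = P × r × t  ⇒  t = I / (P × r)
t = $7,437.50 / ($17,500.00 × 0.085)
t = 5

t = I/(P×r) = 5 years


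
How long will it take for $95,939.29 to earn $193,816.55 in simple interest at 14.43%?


Rearrange the simple interest formula for t:
I = P × r × t  ⇒  t = I / (P × r)
t = $193,816.55 / ($95,939.29 × 0.1443)
t = 14

t = I/(P×r) = 14 years


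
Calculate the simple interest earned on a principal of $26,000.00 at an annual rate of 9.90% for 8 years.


Simple interest formula: I = P × r × t
I = $26,000.00 × 0.099 × 8
I = $20,592.00

I = P × r × t = $20,592.00


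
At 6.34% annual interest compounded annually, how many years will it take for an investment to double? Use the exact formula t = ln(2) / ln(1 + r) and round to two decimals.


Doubling condition: (1 + r)^t = 2
Take ln of both sides: t × ln(1 + r) = ln(2)
t = ln(2) / ln(1 + r)
t = 0.693147 / 0.061471
t = 11.28

t = ln(2) / ln(1 + r) = 11.28 years


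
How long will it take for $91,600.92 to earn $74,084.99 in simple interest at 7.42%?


Rearrange the simple interest formula for t:
I = P × r × t  ⇒  t = I / (P × r)
t = $74,084.99 / ($91,600.92 × 0.0742)
t = 10.9

t = I/(P×r) = 10.9 years


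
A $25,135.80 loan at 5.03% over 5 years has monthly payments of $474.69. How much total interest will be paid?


Total paid over the life of the loan = PMT × n.
Total paid = $474.69 × 60 = $28,481.40
Total interest = total paid − principal = $28,481.40 − $25,135.80 = $3,345.60

Total interest = (PMT × n) - PV = $3,345.60


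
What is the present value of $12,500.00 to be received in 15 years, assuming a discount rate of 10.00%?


Present value formula: PV = FV / (1 + r)^t
PV = $12,500.00 / (1 + 0.1)^15
PV = $12,500.00 / 4.177248
PV = $2,992.40

PV = FV / (1 + r)^t = $2,992.40


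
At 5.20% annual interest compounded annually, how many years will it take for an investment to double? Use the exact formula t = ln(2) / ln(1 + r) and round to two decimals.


Doubling condition: (1 + r)^t = 2
Take ln of both sides: t × ln(1 + r) = ln(2)
t = ln(2) / ln(1 + r)
t = 0.693147 / 0.050693
t = 13.67

t = ln(2) / ln(1 + r) = 13.67 years


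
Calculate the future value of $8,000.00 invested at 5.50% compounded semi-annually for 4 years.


Compound interest formula: A = P(1 + r/n)^(nt)
A = $8,000.00 × (1 + 0.055/2)^(2 × 4)
Growth factor: (1 + 0.055/2)^8 = 1.2423806
A = $8,000.00 × 1.2423806
A = $9,939.04

A = P(1 + r/n)^(nt) = $9,939.04


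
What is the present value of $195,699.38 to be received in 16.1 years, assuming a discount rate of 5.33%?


Present value formula: PV = FV / (1 + r)^t
PV = $195,699.38 / (1 + 0.0533)^16.1
PV = $195,699.38 / 2.3072176
PV = $84,820.51

PV = FV / (1 + r)^t = $84,820.51


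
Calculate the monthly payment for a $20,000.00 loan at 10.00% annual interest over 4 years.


Loan payment formula: PMT = PV × r / (1 − (1 + r)^(−n))
Monthly rate r = 0.1/12 ≈ 0.00833333, n = 48 months
Denominator: 1 − (1 + 0.1/12)^(−48) = 0.328568
PMT = $20,000.00 × (0.1/12) / 0.328568
PMT = $507.25 per month

PMT = PV × r / (1-(1+r)^(-n)) = $507.25/month


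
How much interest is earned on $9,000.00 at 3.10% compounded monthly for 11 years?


Compound interest earned = final amount − principal.
A = P(1 + r/n)^(nt) = $9,000.00 × (1 + 0.031/12)^(12 × 11) = $12,651.62
Interest = A − P = $12,651.62 − $9,000.00 = $3,651.62

Interest = A - P = $3,651.62


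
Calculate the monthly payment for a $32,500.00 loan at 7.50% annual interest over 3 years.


Loan payment formula: PMT = PV × r / (1 − (1 + r)^(−n))
Monthly rate r = 0.075/12 = 0.00625, n = 36 months
Denominator: 1 − (1 + 0.075/12)^(−36) = 0.200924
PMT = $32,500.00 × (0.075/12) / 0.200924
PMT = $1,010.95 per month

PMT = PV × r / (1-(1+r)^(-n)) = $1,010.95/month


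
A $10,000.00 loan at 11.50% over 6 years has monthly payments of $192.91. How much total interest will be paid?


Total paid over the life of the loan = PMT × n.
Total paid = $192.91 × 72 = $13,889.52
Total interest = total paid − principal = $13,889.52 − $10,000.00 = $3,889.52

Total interest = (PMT × n) - PV = $3,889.52


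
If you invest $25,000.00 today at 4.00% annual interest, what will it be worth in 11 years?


Future value formula: FV = PV × (1 + r)^t
FV = $25,000.00 × (1 + 0.04)^11
FV = $25,000.00 × 1.539454
FV = $38,486.35

FV = PV × (1 + r)^t = $38,486.35


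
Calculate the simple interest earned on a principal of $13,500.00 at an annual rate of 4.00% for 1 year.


Simple interest formula: I = P × r × t
I = $13,500.00 × 0.04 × 1
I = $540.00

I = P × r × t = $540.00


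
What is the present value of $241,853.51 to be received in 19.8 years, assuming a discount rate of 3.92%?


Present value formula: PV = FV / (1 + r)^t
PV = $241,853.51 / (1 + 0.0392)^19.8
PV = $241,853.51 / 2.1411295
PV = $112,956.04

PV = FV / (1 + r)^t = $112,956.04


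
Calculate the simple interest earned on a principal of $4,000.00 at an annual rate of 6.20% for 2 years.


Simple interest formula: I = P × r × t
I = $4,000.00 × 0.062 × 2
I = $496.00

I = P × r × t = $496.00


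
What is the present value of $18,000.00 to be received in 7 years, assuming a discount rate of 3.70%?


Present value formula: PV = FV / (1 + r)^t
PV = $18,000.00 / (1 + 0.037)^7
PV = $18,000.00 / 1.289589
PV = $13,957.94

PV = FV / (1 + r)^t = $13,957.94


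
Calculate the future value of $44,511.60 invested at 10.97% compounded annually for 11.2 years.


Compound interest formula: A = P(1 + r/n)^(nt)
A = $44,511.60 × (1 + 0.1097/1)^(1 × 11.2)
Growth factor: (1 + 0.1097/1)^11.2 = 3.2085038
A = $44,511.60 × 3.2085038
A = $142,815.64

A = P(1 + r/n)^(nt) = $142,815.64


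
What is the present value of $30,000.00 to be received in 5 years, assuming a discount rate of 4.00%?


Present value formula: PV = FV / (1 + r)^t
PV = $30,000.00 / (1 + 0.04)^5
PV = $30,000.00 / 1.216653
PV = $24,657.81

PV = FV / (1 + r)^t = $24,657.81


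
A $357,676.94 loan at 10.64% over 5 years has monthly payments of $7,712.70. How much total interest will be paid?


Total paid over the life of the loan = PMT × n.
Total paid = $7,712.70 × 60 = $462,762.00
Total interest = total paid − principal = $462,762.00 − $357,676.94 = $105,085.06

Total interest = (PMT × n) - PV = $105,085.06


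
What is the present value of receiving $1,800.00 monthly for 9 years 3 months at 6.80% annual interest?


Present value of an ordinary annuity: PV = PMT × (1 − (1 + r)^(−n)) / r
Monthly rate r = 0.068/12 ≈ 0.00566667, n = 111
PV = $1,800.00 × (1 − (1 + 0.068/12)^(−111)) / (0.068/12)
PV = $1,800.00 × 82.222581
PV = $148,000.65

PV = PMT × (1-(1+r)^(-n))/r = $148,000.65


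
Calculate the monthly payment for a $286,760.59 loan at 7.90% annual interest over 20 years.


Loan payment formula: PMT = PV × r / (1 − (1 + r)^(−n))
Monthly rate r = 0.079/12 ≈ 0.00658333, n = 240 months
Denominator: 1 − (1 + 0.079/12)^(−240) = 0.792956
PMT = $286,760.59 × (0.079/12) / 0.792956
PMT = $2,380.76 per month

PMT = PV × r / (1-(1+r)^(-n)) = $2,380.76/month


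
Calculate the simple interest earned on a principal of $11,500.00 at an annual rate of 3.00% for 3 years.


Simple interest formula: I = P × r × t
I = $11,500.00 × 0.03 × 3
I = $1,035.00

I = P × r × t = $1,035.00


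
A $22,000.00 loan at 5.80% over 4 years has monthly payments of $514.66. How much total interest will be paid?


Total paid over the life of the loan = PMT × n.
Total paid = $514.66 × 48 = $24,703.68
Total interest = total paid − principal = $24,703.68 − $22,000.00 = $2,703.68

Total interest = (PMT × n) - PV = $2,703.68


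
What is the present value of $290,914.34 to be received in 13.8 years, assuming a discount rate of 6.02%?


Present value formula: PV = FV / (1 + r)^t
PV = $290,914.34 / (1 + 0.0602)^13.8
PV = $290,914.34 / 2.2405345
PV = $129,841.49

PV = FV / (1 + r)^t = $129,841.49


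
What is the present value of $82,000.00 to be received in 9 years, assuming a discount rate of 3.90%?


Present value formula: PV = FV / (1 + r)^t
PV = $82,000.00 / (1 + 0.039)^9
PV = $82,000.00 / 1.411042
PV = $58,113.08

PV = FV / (1 + r)^t = $58,113.08


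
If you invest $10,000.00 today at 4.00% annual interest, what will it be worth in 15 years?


Future value formula: FV = PV × (1 + r)^t
FV = $10,000.00 × (1 + 0.04)^15
FV = $10,000.00 × 1.800944
FV = $18,009.44

FV = PV × (1 + r)^t = $18,009.44


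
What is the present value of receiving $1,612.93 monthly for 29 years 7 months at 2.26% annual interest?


Present value of an ordinary annuity: PV = PMT × (1 − (1 + r)^(−n)) / r
Monthly rate r = 0.0226/12 ≈ 0.00188333, n = 355
PV = $1,612.93 × (1 − (1 + 0.0226/12)^(−355)) / (0.0226/12)
PV = $1,612.93 × 258.713454
PV = $417,286.69

PV = PMT × (1-(1+r)^(-n))/r = $417,286.69


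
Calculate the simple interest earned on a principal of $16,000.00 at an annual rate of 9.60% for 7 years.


Simple interest formula: I = P × r × t
I = $16,000.00 × 0.096 × 7
I = $10,752.00

I = P × r × t = $10,752.00


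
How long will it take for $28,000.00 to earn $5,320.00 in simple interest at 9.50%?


Rearrange the simple interest formula for t:
I = P × r × t  ⇒  t = I / (P × r)
t = $5,320.00 / ($28,000.00 × 0.095)
t = 2

t = I/(P×r) = 2 years


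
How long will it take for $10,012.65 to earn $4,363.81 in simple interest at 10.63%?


Rearrange the simple interest formula for t:
I = P × r × t  ⇒  t = I / (P × r)
t = $4,363.81 / ($10,012.65 × 0.1063)
t = 4.1

t = I/(P×r) = 4.1 years


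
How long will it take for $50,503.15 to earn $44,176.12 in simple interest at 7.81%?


Rearrange the simple interest formula for t:
I = P × r × t  ⇒  t = I / (P × r)
t = $44,176.12 / ($50,503.15 × 0.0781)
t = 11.2

t = I/(P×r) = 11.2 years


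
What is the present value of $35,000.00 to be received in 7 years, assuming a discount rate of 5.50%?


Present value formula: PV = FV / (1 + r)^t
PV = $35,000.00 / (1 + 0.055)^7
PV = $35,000.00 / 1.454679
PV = $24,060.29

PV = FV / (1 + r)^t = $24,060.29


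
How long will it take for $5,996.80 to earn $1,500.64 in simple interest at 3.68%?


Rearrange the simple interest formula for t:
I = P × r × t  ⇒  t = I / (P × r)
t = $1,500.64 / ($5,996.80 × 0.0368)
t = 6.8

t = I/(P×r) = 6.8 years


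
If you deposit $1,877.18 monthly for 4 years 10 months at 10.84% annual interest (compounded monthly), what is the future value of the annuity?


Future value of an ordinary annuity: FV = PMT × ((1 + r)^n − 1) / r
Monthly rate r = 0.1084/12 ≈ 0.00903333, n = 58
FV = $1,877.18 × ((1 + 0.1084/12)^58 − 1) / (0.1084/12)
FV = $1,877.18 × 75.795845
FV = $142,282.44

FV = PMT × ((1+r)^n - 1)/r = $142,282.44


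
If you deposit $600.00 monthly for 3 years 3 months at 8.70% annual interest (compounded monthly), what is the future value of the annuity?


Future value of an ordinary annuity: FV = PMT × ((1 + r)^n − 1) / r
Monthly rate r = 0.087/12 = 0.00725, n = 39
FV = $600.00 × ((1 + 0.087/12)^39 − 1) / (0.087/12)
FV = $600.00 × 44.885621
FV = $26,931.37

FV = PMT × ((1+r)^n - 1)/r = $26,931.37


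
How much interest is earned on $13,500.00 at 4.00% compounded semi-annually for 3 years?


Compound interest earned = final amount − principal.
A = P(1 + r/n)^(nt) = $13,500.00 × (1 + 0.04/2)^(2 × 3) = $15,203.19
Interest = A − P = $15,203.19 − $13,500.00 = $1,703.19

Interest = A - P = $1,703.19


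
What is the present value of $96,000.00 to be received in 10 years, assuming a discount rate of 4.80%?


Present value formula: PV = FV / (1 + r)^t
PV = $96,000.00 / (1 + 0.048)^10
PV = $96,000.00 / 1.5981327
PV = $60,070.11

PV = FV / (1 + r)^t = $60,070.11


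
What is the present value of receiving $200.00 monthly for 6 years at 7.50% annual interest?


Present value of an ordinary annuity: PV = PMT × (1 − (1 + r)^(−n)) / r
Monthly rate r = 0.075/12 = 0.00625, n = 72
PV = $200.00 × (1 − (1 + 0.075/12)^(−72)) / (0.075/12)
PV = $200.00 × 57.836524
PV = $11,567.30

PV = PMT × (1-(1+r)^(-n))/r = $11,567.30


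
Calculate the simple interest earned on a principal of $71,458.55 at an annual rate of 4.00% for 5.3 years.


Simple interest formula: I = P × r × t
I = $71,458.55 × 0.04 × 5.3
I = $15,149.21

I = P × r × t = $15,149.21


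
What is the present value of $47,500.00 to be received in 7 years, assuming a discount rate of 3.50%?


Present value formula: PV = FV / (1 + r)^t
PV = $47,500.00 / (1 + 0.035)^7
PV = $47,500.00 / 1.2722793
PV = $37,334.57

PV = FV / (1 + r)^t = $37,334.57


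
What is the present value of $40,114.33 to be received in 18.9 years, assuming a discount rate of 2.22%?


Present value formula: PV = FV / (1 + r)^t
PV = $40,114.33 / (1 + 0.0222)^18.9
PV = $40,114.33 / 1.5143563
PV = $26,489.36

PV = FV / (1 + r)^t = $26,489.36


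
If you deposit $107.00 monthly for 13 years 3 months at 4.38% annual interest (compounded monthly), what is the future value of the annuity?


Future value of an ordinary annuity: FV = PMT × ((1 + r)^n − 1) / r
Monthly rate r = 0.0438/12 = 0.00365, n = 159
FV = $107.00 × ((1 + 0.0438/12)^159 − 1) / (0.0438/12)
FV = $107.00 × 215.007375
FV = $23,005.79

FV = PMT × ((1+r)^n - 1)/r = $23,005.79


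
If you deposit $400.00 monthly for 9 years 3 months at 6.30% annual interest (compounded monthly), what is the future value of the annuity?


Future value of an ordinary annuity: FV = PMT × ((1 + r)^n − 1) / r
Monthly rate r = 0.063/12 = 0.00525, n = 111
FV = $400.00 × ((1 + 0.063/12)^111 − 1) / (0.063/12)
FV = $400.00 × 150.138813
FV = $60,055.53

FV = PMT × ((1+r)^n - 1)/r = $60,055.53


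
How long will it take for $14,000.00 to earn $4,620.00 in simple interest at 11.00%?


Rearrange the simple interest formula for t:
I = P × r × t  ⇒  t = I / (P × r)
t = $4,620.00 / ($14,000.00 × 0.11)
t = 3

t = I/(P×r) = 3 years


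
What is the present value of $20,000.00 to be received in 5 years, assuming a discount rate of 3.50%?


Present value formula: PV = FV / (1 + r)^t
PV = $20,000.00 / (1 + 0.035)^5
PV = $20,000.00 / 1.1876863
PV = $16,839.46

PV = FV / (1 + r)^t = $16,839.46


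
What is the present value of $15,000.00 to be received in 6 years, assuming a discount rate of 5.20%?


Present value formula: PV = FV / (1 + r)^t
PV = $15,000.00 / (1 + 0.052)^6
PV = $15,000.00 / 1.355484
PV = $11,066.16

PV = FV / (1 + r)^t = $11,066.16


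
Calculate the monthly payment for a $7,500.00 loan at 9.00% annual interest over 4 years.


Loan payment formula: PMT = PV × r / (1 − (1 + r)^(−n))
Monthly rate r = 0.09/12 = 0.0075, n = 48 months
Denominator: 1 − (1 + 0.09/12)^(−48) = 0.301386
PMT = $7,500.00 × (0.09/12) / 0.301386
PMT = $186.64 per month

PMT = PV × r / (1-(1+r)^(-n)) = $186.64/month


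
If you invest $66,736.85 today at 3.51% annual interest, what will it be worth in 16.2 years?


Future value formula: FV = PV × (1 + r)^t
FV = $66,736.85 × (1 + 0.0351)^16.2
FV = $66,736.85 × 1.7486923
FV = $116,702.22

FV = PV × (1 + r)^t = $116,702.22


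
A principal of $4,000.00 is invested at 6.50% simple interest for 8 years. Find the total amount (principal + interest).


Total amount formula: A = P(1 + rt) = P + P·r·t
Interest: I = P × r × t = $4,000.00 × 0.065 × 8 = $2,080.00
A = P + I = $4,000.00 + $2,080.00 = $6,080.00

A = P + I = P(1 + rt) = $6,080.00
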